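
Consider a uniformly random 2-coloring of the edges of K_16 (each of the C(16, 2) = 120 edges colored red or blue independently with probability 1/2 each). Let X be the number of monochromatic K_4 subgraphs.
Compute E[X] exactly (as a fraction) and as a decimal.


Let X = Σ_S X_S over the C(16, 4) = 1820 subsets S of size 4, where X_S = 1 if the K_4 on S is monochromatic.
For a fixed S, the K_4 on S has C(4, 2) = 6 edges. P[all 6 edges red] = (1/2)^6, and likewise for blue, so P[monochromatic] = 2·(1/2)^6 = 2^{1 − 6} = 1/32.
By linearity of expectation: E[X] = C(16, 4) · 2^{1 − 6} = 1820 · 1/32 = 455/8.
Numerically: E[X] ≈ 56.87500.

E[X] = C(16,4)·2^(1−C(4,2)) = 455/8 ≈ 56.87500.


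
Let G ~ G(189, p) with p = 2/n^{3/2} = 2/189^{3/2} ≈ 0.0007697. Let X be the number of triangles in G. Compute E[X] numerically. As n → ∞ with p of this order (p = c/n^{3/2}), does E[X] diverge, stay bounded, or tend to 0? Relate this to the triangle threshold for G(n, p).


Number of potential triangles: C(189, 3) = 1107414.
Each occurs with probability p³ ≈ (0.0007697)³ ≈ 4.560494e-10.
By linearity: E[X] = C(189, 3)·p³ ≈ 1107414 · 4.560494e-10 ≈ 0.0005.
Since α = 3/2 > 1, p = c/n^{3/2} = o(1/n) is below the triangle threshold p ~ 1/n. Asymptotically E[X] ~ (c³/6)·n^{3(1−α)} = (2³/6)·n^{-1.5} → 0, so by Markov's inequality G has no triangles w.h.p.

E[X] ≈ 0.0005; in regime p = Θ(1/n^{3/2}) E[X] tends to 0 (below the triangle threshold p ~ 1/n).


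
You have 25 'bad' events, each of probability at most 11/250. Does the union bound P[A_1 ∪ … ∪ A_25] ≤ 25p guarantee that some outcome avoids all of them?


Union bound: P[∪_{i=1}^{25} A_i] ≤ Σ_i P[A_i] ≤ 25·p = 25·(11/250) = 11/10.
Numerically: 11/10 ≈ 1.100.
Is 11/10 < 1? NO.
Since the bound 11/10 is ≥ 1, the union bound is uninformative here; it does NOT by itself certify existence.

25·p = 11/10 ≈ 1.100; existence NOT certified by the union bound.


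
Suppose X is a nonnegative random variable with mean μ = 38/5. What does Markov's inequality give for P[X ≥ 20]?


μ = E[X] = 38/5, a = 20.
Markov: P[X ≥ 20] ≤ μ/a = (38/5)/20 = 19/50.
Numerically: ≈ 0.38000.
(Since a = 20 > μ = 7.60000, the bound 19/50 is < 1 and informative.)

P[X ≥ 20] ≤ 19/50 ≈ 0.38000.


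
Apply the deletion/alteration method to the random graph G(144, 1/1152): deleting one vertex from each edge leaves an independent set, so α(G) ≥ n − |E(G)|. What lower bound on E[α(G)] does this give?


E[|E(G)|] = C(144, 2)·p = 10296 · (1/1152) = 143/16.
E[α(G)] ≥ n − E[|E(G)|] = 144 − 143/16 = 2161/16.
Numerically: ≈ 135.062.
(This is only a lower bound; the true E[α(G)] may be larger.)

E[α(G)] ≥ 2161/16 ≈ 135.062.


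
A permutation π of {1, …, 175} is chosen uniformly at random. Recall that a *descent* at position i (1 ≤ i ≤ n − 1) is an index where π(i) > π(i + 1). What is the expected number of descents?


Write X = Σ X_I over i = 1, …, 174, with X_I the indicator of one descent.
There are 174 indicators.
For each fixed i, the pair (π(i), π(i+1)) is a uniformly random ordered pair of distinct values from {1, …, 175}; by symmetry P[π(i) > π(i+1)] = 1/2.
By linearity: E[X] = 174 · (1/2) = (175 − 1) · (1/2) = 87 ≈ 87.000000.

E[X] = 87 = 87.000000.


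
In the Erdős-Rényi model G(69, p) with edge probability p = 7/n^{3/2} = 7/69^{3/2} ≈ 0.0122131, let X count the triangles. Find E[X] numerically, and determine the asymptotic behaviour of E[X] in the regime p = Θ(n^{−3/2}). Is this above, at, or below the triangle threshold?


Number of potential triangles: C(69, 3) = 52394.
Each occurs with probability p³ ≈ (0.0122131)³ ≈ 1.82168470e-06.
By linearity: E[X] = C(69, 3)·p³ ≈ 52394 · 1.82168470e-06 ≈ 0.095445.
Since α = 3/2 > 1, p = c/n^{3/2} = o(1/n) is below the triangle threshold p ~ 1/n. Asymptotically E[X] ~ (c³/6)·n^{3(1−α)} = (7³/6)·n^{-1.5} → 0, so by Markov's inequality G has no triangles w.h.p.

E[X] ≈ 0.095445; in regime p = Θ(1/n^{3/2}) E[X] tends to 0 (below the triangle threshold p ~ 1/n).


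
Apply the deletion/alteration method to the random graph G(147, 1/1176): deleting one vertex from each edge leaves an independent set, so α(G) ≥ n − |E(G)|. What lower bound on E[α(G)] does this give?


E[|E(G)|] = C(147, 2)·p = 10731 · (1/1176) = 73/8.
E[α(G)] ≥ n − E[|E(G)|] = 147 − 73/8 = 1103/8.
Numerically: ≈ 137.875.
(This is only a lower bound; the true E[α(G)] may be larger.)

E[α(G)] ≥ 1103/8 ≈ 137.875.


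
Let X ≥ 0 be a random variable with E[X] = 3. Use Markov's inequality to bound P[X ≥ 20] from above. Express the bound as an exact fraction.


μ = E[X] = 3, a = 20.
Markov: P[X ≥ 20] ≤ μ/a = (3)/20 = 3/20.
Numerically: ≈ 0.1500.
(Since a = 20 > μ = 3.0000, the bound 3/20 is < 1 and informative.)

P[X ≥ 20] ≤ 3/20 ≈ 0.1500.


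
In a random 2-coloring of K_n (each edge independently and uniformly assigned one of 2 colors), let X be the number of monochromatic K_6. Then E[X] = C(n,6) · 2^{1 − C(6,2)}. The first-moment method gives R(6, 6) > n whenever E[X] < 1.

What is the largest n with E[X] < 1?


We need C(n, 6) · 2^{1 − 15} < 1, i.e. C(n, 6) < 2^{15 − 1} = 16384.
Check values of n near the boundary:
  n = 15: C(15, 6) = 5005; 5005 < 16384? YES
  n = 16: C(16, 6) = 8008; 8008 < 16384? YES
  n = 17: C(17, 6) = 12376; 12376 < 16384? YES
  n = 18: C(18, 6) = 18564; 18564 < 16384? NO
  n = 19: C(19, 6) = 27132; 27132 < 16384? NO
The largest n with C(n, 6) < 16384 is n = 17 (where E[X] = 1547/2048 ≈ 0.7553711). Hence R(6, 6) > 17, i.e. R(6, 6) ≥ 18.

Largest n = 17; hence R(6, 6) > 17.


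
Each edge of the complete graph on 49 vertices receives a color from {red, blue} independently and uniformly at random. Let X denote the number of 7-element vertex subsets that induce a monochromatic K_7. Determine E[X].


Let X = Σ_S X_S over the C(49, 7) = 85900584 subsets S of size 7, where X_S = 1 if the K_7 on S is monochromatic.
For a fixed S, the K_7 on S has C(7, 2) = 21 edges. P[all 21 edges red] = (1/2)^21, and likewise for blue, so P[monochromatic] = 2·(1/2)^21 = 2^{1 − 21} = 1/1048576.
Summing: E[X] = C(49, 7) · 2^{1 − 21} = 85900584 · 1/1048576 = 10737573/131072.
Numerically: E[X] ≈ 81.92118.

E[X] = C(49,7)·2^(1−C(7,2)) = 10737573/131072 ≈ 81.92118.


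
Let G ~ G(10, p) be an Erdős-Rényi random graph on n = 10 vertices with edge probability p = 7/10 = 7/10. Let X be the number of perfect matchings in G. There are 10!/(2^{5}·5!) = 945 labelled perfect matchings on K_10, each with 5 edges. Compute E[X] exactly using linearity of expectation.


K_10 has 10!/(2^{5}·5!) = 945 labelled perfect matchings.
For each such perfect matching H, let X_H = 1 if all 5 edges of H are present in G. Then P[X_H = 1] = p^{5} = (7/10)^{5} = 16807/100000.
By linearity: E[X] = Σ_H E[X_H] = 945 · p^{5} = 945 · 16807/100000 = 3176523/20000.
Numerically: E[X] ≈ 158.826.

E[X] = 945 · (7/10)^{5} = 3176523/20000 ≈ 158.826.


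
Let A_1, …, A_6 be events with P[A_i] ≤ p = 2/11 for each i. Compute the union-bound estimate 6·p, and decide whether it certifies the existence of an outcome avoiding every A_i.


Union bound: P[∪_{i=1}^{6} A_i] ≤ Σ_i P[A_i] ≤ 6·p = 6·(2/11) = 12/11.
Numerically: 12/11 ≈ 1.0909091.
Is 12/11 < 1? NO.
Since the bound 12/11 is ≥ 1, the union bound is uninformative here; it does NOT by itself certify existence.

6·p = 12/11 ≈ 1.0909091; existence NOT certified by the union bound.


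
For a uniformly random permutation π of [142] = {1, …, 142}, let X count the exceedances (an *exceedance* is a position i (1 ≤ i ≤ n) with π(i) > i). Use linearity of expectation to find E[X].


Write X = Σ_{i=1}^{142} X_i, where X_i = 1_{π(i) > i}.
For each fixed i, π(i) is uniform over {1, …, 142} (marginal of a uniform permutation), so P[π(i) > i] = (n − i)/n. Summing: Σ_{i=1}^{142} (n − i)/n = (0 + 1 + … + 141)/142 = 142(142 − 1)/(2·142) = (142 − 1)/2.
Hence E[X] = Σ_{i=1}^{142} (142 − i)/142 = 141/2 ≈ 70.500.

E[X] = 141/2 = 70.500.


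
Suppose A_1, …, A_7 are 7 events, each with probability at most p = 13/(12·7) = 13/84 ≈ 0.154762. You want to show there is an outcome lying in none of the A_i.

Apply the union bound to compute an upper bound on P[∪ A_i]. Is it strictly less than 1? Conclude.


Union bound: P[∪_{i=1}^{7} A_i] ≤ Σ_i P[A_i] ≤ 7·p = 7·(13/84) = 13/12.
Numerically: 13/12 ≈ 1.083333.
Is 13/12 < 1? NO.
Since the bound 13/12 is ≥ 1, the union bound is uninformative here; it does NOT by itself certify existence.

7·p = 13/12 ≈ 1.083333; existence NOT certified by the union bound.


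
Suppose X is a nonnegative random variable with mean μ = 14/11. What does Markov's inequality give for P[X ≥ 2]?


μ = E[X] = 14/11, a = 2.
Markov: P[X ≥ 2] ≤ μ/a = (14/11)/2 = 7/11.
Numerically: ≈ 0.6364.
(Since a = 2 > μ = 1.2727, the bound 7/11 is < 1 and informative.)

P[X ≥ 2] ≤ 7/11 ≈ 0.6364.


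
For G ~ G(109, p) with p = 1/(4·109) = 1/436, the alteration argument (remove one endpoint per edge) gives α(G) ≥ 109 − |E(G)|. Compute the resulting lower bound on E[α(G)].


E[|E(G)|] = C(109, 2)·p = 5886 · (1/436) = 27/2.
E[α(G)] ≥ n − E[|E(G)|] = 109 − 27/2 = 191/2.
Numerically: ≈ 95.5000.
(This is only a lower bound; the true E[α(G)] may be larger.)

E[α(G)] ≥ 191/2 ≈ 95.5000.


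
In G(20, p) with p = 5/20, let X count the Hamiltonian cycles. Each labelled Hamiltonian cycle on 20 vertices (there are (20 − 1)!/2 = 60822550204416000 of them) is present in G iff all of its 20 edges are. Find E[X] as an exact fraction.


K_20 has (20 − 1)!/2 = 60822550204416000 labelled Hamiltonian cycles.
For each such Hamiltonian cycle H, let X_H = 1 if all 20 edges of H are present in G. Then P[X_H = 1] = p^{20} = (1/4)^{20} = 1/1099511627776.
Summing the indicators: E[X] = Σ_H E[X_H] = 60822550204416000 · p^{20} = 60822550204416000 · 1/1099511627776 = 1856156927625/33554432.
Numerically: E[X] ≈ 55318.

E[X] = 60822550204416000 · (1/4)^{20} = 1856156927625/33554432 ≈ 55318.


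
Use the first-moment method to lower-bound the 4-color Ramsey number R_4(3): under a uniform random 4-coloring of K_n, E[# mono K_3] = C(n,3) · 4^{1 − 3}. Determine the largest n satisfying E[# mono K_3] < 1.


We need C(n, 3) · 4^{1 − 3} < 1, i.e. C(n, 3) < 4^{3 − 1} = 16.
Check values of n near the boundary:
  n = 3: C(3, 3) = 1; 1 < 16? YES
  n = 4: C(4, 3) = 4; 4 < 16? YES
  n = 5: C(5, 3) = 10; 10 < 16? YES
  n = 6: C(6, 3) = 20; 20 < 16? NO
  n = 7: C(7, 3) = 35; 35 < 16? NO
  n = 8: C(8, 3) = 56; 56 < 16? NO
The largest n with C(n, 3) < 16 is n = 5 (where E[X] = 5/8 ≈ 0.625). Hence R_4(3) > 5, i.e. R_4(3) ≥ 6.

Largest n = 5; hence R_4(3) > 5.


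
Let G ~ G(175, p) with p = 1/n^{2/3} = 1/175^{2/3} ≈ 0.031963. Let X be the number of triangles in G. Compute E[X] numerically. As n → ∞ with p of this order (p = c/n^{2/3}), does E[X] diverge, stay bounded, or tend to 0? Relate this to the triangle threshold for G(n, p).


Number of potential triangles: C(175, 3) = 877975.
Each occurs with probability p³ ≈ (0.031963)³ ≈ 3.2653061e-05.
By linearity: E[X] = C(175, 3)·p³ ≈ 877975 · 3.2653061e-05 ≈ 28.66857.
Since α = 2/3 < 1, p = c/n^{2/3} ≫ 1/n is above the triangle threshold p ~ 1/n. Asymptotically E[X] ~ (c³/6)·n^{3(1−α)} = (1³/6)·n^{1} → ∞; triangles are abundant w.h.p.

E[X] ≈ 28.66857; in regime p = Θ(1/n^{2/3}) E[X] diverges (above the triangle threshold p ~ 1/n).


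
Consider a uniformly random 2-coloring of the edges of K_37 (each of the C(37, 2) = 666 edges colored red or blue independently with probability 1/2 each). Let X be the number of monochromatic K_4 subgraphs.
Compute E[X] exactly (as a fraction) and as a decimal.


Let X = Σ_S X_S over the C(37, 4) = 66045 subsets S of size 4, where X_S = 1 if the K_4 on S is monochromatic.
For a fixed S, the K_4 on S has C(4, 2) = 6 edges. P[all 6 edges red] = (1/2)^6, and likewise for blue, so P[monochromatic] = 2·(1/2)^6 = 2^{1 − 6} = 1/32.
By linearity of expectation: E[X] = C(37, 4) · 2^{1 − 6} = 66045 · 1/32 = 66045/32.
Numerically: E[X] ≈ 2063.906250.

E[X] = C(37,4)·2^(1−C(4,2)) = 66045/32 ≈ 2063.906250.


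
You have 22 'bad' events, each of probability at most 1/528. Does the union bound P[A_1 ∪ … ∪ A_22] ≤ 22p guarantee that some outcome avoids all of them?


Union bound: P[∪_{i=1}^{22} A_i] ≤ Σ_i P[A_i] ≤ 22·p = 22·(1/528) = 1/24.
Numerically: 1/24 ≈ 0.041667.
Is 1/24 < 1? YES.
Since P[∪ A_i] ≤ 1/24 < 1, the complement has P[∩ A_i^c] ≥ 1 − 1/24 = 23/24 > 0, so some outcome avoids every A_i.

22·p = 1/24 ≈ 0.041667; existence CERTIFIED by the union bound.


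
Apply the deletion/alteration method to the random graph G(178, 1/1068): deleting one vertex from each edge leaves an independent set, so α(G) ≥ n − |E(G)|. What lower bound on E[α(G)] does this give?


E[|E(G)|] = C(178, 2)·p = 15753 · (1/1068) = 59/4.
E[α(G)] ≥ n − E[|E(G)|] = 178 − 59/4 = 653/4.
Numerically: ≈ 163.25000.
(This is only a lower bound; the true E[α(G)] may be larger.)

E[α(G)] ≥ 653/4 ≈ 163.25000.


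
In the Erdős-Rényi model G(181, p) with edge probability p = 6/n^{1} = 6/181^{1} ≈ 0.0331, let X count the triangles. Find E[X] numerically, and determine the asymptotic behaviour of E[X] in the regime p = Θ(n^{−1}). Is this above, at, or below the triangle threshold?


Number of potential triangles: C(181, 3) = 971970.
Each occurs with probability p³ ≈ (0.0331)³ ≈ 3.64265e-05.
By linearity: E[X] = C(181, 3)·p³ ≈ 971970 · 3.64265e-05 ≈ 35.406.
Here α = 1, so p = 6/n is exactly at the triangle threshold p ~ 1/n. Asymptotically E[X] → c³/6 = 6³/6 = 36 ≈ 36.000, a bounded constant. In this regime the triangle count is asymptotically Poisson(c³/6).

E[X] ≈ 35.406; in regime p = Θ(1/n^{1}) E[X] stays bounded (at the triangle threshold p ~ 1/n).


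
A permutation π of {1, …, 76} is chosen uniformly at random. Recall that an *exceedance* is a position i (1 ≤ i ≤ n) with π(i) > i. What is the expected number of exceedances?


Write X = Σ_{i=1}^{76} X_i, where X_i = 1_{π(i) > i}.
For each fixed i, π(i) is uniform over {1, …, 76} (marginal of a uniform permutation), so P[π(i) > i] = (n − i)/n. Summing: Σ_{i=1}^{76} (n − i)/n = (0 + 1 + … + 75)/76 = 76(76 − 1)/(2·76) = (76 − 1)/2.
Hence E[X] = Σ_{i=1}^{76} (76 − i)/76 = 75/2 ≈ 37.50000.

E[X] = 75/2 = 37.50000.


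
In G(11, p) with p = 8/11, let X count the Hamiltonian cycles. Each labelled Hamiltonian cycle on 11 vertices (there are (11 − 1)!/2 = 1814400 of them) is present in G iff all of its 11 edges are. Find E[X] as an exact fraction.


K_11 has (11 − 1)!/2 = 1814400 labelled Hamiltonian cycles.
For each such Hamiltonian cycle H, let X_H = 1 if all 11 edges of H are present in G. Then P[X_H = 1] = p^{11} = (8/11)^{11} = 8589934592/285311670611.
By linearity: E[X] = Σ_H E[X_H] = 1814400 · p^{11} = 1814400 · 8589934592/285311670611 = 15585577323724800/285311670611.
Numerically: E[X] ≈ 54626.5.

E[X] = 1814400 · (8/11)^{11} = 15585577323724800/285311670611 ≈ 54626.5.


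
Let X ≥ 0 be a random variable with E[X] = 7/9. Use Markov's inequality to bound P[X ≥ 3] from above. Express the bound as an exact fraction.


μ = E[X] = 7/9, a = 3.
Markov: P[X ≥ 3] ≤ μ/a = (7/9)/3 = 7/27.
Numerically: ≈ 0.259259.
(Since a = 3 > μ = 0.777778, the bound 7/27 is < 1 and informative.)

P[X ≥ 3] ≤ 7/27 ≈ 0.259259.


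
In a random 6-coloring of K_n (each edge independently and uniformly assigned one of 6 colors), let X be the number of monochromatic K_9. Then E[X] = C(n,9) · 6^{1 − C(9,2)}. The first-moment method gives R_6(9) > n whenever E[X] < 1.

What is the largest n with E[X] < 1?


We need C(n, 9) · 6^{1 − 36} < 1, i.e. C(n, 9) < 6^{36 − 1} = 1719070799748422591028658176.
Check values of n near the boundary:
  n = 4402: C(4402, 9) = 1696419745356657449393393700; 1696419745356657449393393700 < 1719070799748422591028658176? YES
  n = 4403: C(4403, 9) = 1699894433046281918452233150; 1699894433046281918452233150 < 1719070799748422591028658176? YES
  n = 4404: C(4404, 9) = 1703375445537161676647015880; 1703375445537161676647015880 < 1719070799748422591028658176? YES
  n = 4405: C(4405, 9) = 1706862792900636302463627150; 1706862792900636302463627150 < 1719070799748422591028658176? YES
  n = 4406: C(4406, 9) = 1710356485221788389505285700; 1710356485221788389505285700 < 1719070799748422591028658176? YES
  n = 4407: C(4407, 9) = 1713856532599459170657070050; 1713856532599459170657070050 < 1719070799748422591028658176? YES
  n = 4408: C(4408, 9) = 1717362945146264156457459600; 1717362945146264156457459600 < 1719070799748422591028658176? YES
  n = 4409: C(4409, 9) = 1720875732988608787686577131; 1720875732988608787686577131 < 1719070799748422591028658176? NO
  n = 4410: C(4410, 9) = 1724394906266704102180823710; 1724394906266704102180823710 < 1719070799748422591028658176? NO
  n = 4411: C(4411, 9) = 1727920475134582415883601405; 1727920475134582415883601405 < 1719070799748422591028658176? NO
The largest n with C(n, 9) < 1719070799748422591028658176 is n = 4408 (where E[X] = 35778394690547169926197075/35813974994758803979763712 ≈ 0.9990065). Hence R_6(9) > 4408, i.e. R_6(9) ≥ 4409.

Largest n = 4408; hence R_6(9) > 4408.


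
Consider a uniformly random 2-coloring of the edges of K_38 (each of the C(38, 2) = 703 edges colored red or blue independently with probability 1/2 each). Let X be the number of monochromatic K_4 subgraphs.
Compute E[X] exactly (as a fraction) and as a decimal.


Let X = Σ_S X_S over the C(38, 4) = 73815 subsets S of size 4, where X_S = 1 if the K_4 on S is monochromatic.
For a fixed S, the K_4 on S has C(4, 2) = 6 edges. P[all 6 edges red] = (1/2)^6, and likewise for blue, so P[monochromatic] = 2·(1/2)^6 = 2^{1 − 6} = 1/32.
Summing: E[X] = C(38, 4) · 2^{1 − 6} = 73815 · 1/32 = 73815/32.
Numerically: E[X] ≈ 2306.7188.

E[X] = C(38,4)·2^(1−C(4,2)) = 73815/32 ≈ 2306.7188.


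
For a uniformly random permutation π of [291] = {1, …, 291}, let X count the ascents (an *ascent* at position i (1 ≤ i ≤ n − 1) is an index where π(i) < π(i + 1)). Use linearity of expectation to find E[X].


Write X = Σ X_I over i = 1, …, 290, with X_I the indicator of one ascent.
There are 290 indicators.
For each fixed i, the pair (π(i), π(i+1)) is a uniformly random ordered pair of distinct values from {1, …, 291}; by symmetry P[π(i) < π(i+1)] = 1/2.
By linearity: E[X] = 290 · (1/2) = (291 − 1) · (1/2) = 145 ≈ 145.000.

E[X] = 145 = 145.000.


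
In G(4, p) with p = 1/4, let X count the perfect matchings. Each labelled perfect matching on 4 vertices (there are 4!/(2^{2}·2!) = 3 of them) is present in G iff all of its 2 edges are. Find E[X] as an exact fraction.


K_4 has 4!/(2^{2}·2!) = 3 labelled perfect matchings.
For each such perfect matching H, let X_H = 1 if all 2 edges of H are present in G. Then P[X_H = 1] = p^{2} = (1/4)^{2} = 1/16.
Summing the indicators: E[X] = Σ_H E[X_H] = 3 · p^{2} = 3 · 1/16 = 3/16.
Numerically: E[X] ≈ 0.1875.

E[X] = 3 · (1/4)^{2} = 3/16 ≈ 0.1875.


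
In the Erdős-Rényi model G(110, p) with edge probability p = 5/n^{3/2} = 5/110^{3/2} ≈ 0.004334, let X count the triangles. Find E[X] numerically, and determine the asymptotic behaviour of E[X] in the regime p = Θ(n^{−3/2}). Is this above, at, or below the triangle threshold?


Number of potential triangles: C(110, 3) = 215820.
Each occurs with probability p³ ≈ (0.004334)³ ≈ 8.140347e-08.
By linearity: E[X] = C(110, 3)·p³ ≈ 215820 · 8.140347e-08 ≈ 0.0176.
Since α = 3/2 > 1, p = c/n^{3/2} = o(1/n) is below the triangle threshold p ~ 1/n. Asymptotically E[X] ~ (c³/6)·n^{3(1−α)} = (5³/6)·n^{-1.5} → 0, so by Markov's inequality G has no triangles w.h.p.

E[X] ≈ 0.0176; in regime p = Θ(1/n^{3/2}) E[X] tends to 0 (below the triangle threshold p ~ 1/n).


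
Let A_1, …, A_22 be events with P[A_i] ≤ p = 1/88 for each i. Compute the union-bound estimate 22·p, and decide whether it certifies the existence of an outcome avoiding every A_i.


Union bound: P[∪_{i=1}^{22} A_i] ≤ Σ_i P[A_i] ≤ 22·p = 22·(1/88) = 1/4.
Numerically: 1/4 ≈ 0.250000.
Is 1/4 < 1? YES.
Since P[∪ A_i] ≤ 1/4 < 1, the complement has P[∩ A_i^c] ≥ 1 − 1/4 = 3/4 > 0, so some outcome avoids every A_i.

22·p = 1/4 ≈ 0.250000; existence CERTIFIED by the union bound.


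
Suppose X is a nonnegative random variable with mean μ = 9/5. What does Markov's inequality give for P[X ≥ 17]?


μ = E[X] = 9/5, a = 17.
Markov: P[X ≥ 17] ≤ μ/a = (9/5)/17 = 9/85.
Numerically: ≈ 0.10588.
(Since a = 17 > μ = 1.80000, the bound 9/85 is < 1 and informative.)

P[X ≥ 17] ≤ 9/85 ≈ 0.10588.


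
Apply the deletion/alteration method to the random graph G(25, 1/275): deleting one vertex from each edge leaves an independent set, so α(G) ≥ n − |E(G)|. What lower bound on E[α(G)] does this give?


E[|E(G)|] = C(25, 2)·p = 300 · (1/275) = 12/11.
E[α(G)] ≥ n − E[|E(G)|] = 25 − 12/11 = 263/11.
Numerically: ≈ 23.90909.
(This is only a lower bound; the true E[α(G)] may be larger.)

E[α(G)] ≥ 263/11 ≈ 23.90909.


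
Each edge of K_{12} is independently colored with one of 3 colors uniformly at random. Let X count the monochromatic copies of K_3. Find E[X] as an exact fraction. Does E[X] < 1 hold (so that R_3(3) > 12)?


E[X] = C(12, 3) · 3^{1 − 3} = 220 · 3^{−2} = 220/9.
As a reduced fraction: E[X] = 220/9 ≈ 24.44444.
Is E[X] < 1? NO.
Since E[X] ≥ 1, the first-moment bound is inconclusive at n = 12; it does NOT by itself certify R_3(3) > 12.

E[X] = 220/9 ≈ 24.44444; E[X] ≥ 1; first-moment method inconclusive here.


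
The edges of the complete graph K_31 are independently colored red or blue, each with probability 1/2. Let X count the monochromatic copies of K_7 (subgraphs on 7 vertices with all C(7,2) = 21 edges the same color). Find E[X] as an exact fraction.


Let X = Σ_S X_S over the C(31, 7) = 2629575 subsets S of size 7, where X_S = 1 if the K_7 on S is monochromatic.
For a fixed S, the K_7 on S has C(7, 2) = 21 edges. P[all 21 edges red] = (1/2)^21, and likewise for blue, so P[monochromatic] = 2·(1/2)^21 = 2^{1 − 21} = 1/1048576.
By linearity of expectation: E[X] = C(31, 7) · 2^{1 − 21} = 2629575 · 1/1048576 = 2629575/1048576.
Numerically: E[X] ≈ 2.50776.

E[X] = C(31,7)·2^(1−C(7,2)) = 2629575/1048576 ≈ 2.50776.


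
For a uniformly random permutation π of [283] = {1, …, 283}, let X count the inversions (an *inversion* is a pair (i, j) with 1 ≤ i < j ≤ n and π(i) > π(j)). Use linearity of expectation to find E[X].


Write X = Σ X_I over the C(283, 2) = 39903 pairs i < j, with X_I the indicator of one inversion.
There are 39903 indicators.
For each fixed pair i < j, the values π(i) and π(j) are two distinct elements of {1, …, 283} in uniformly random order; by symmetry P[π(i) > π(j)] = 1/2.
By linearity: E[X] = 39903 · (1/2) = C(283, 2) · (1/2) = 39903/2 = 39903/2 ≈ 19951.500.

E[X] = 39903/2 = 19951.500.


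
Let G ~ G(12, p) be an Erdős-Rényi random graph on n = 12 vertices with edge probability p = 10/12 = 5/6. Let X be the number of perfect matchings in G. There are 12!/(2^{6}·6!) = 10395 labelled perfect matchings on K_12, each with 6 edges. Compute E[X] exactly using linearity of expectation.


K_12 has 12!/(2^{6}·6!) = 10395 labelled perfect matchings.
For each such perfect matching H, let X_H = 1 if all 6 edges of H are present in G. Then P[X_H = 1] = p^{6} = (5/6)^{6} = 15625/46656.
Summing the indicators: E[X] = Σ_H E[X_H] = 10395 · p^{6} = 10395 · 15625/46656 = 6015625/1728.
Numerically: E[X] ≈ 3481.3.

E[X] = 10395 · (5/6)^{6} = 6015625/1728 ≈ 3481.3.


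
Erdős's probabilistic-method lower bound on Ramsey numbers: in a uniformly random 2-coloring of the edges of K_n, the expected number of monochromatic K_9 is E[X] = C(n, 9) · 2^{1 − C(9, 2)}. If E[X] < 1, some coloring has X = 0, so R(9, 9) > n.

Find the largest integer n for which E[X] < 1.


We need C(n, 9) · 2^{1 − 36} < 1, i.e. C(n, 9) < 2^{36 − 1} = 34359738368.
Check values of n near the boundary:
  n = 60: C(60, 9) = 14783142660; 14783142660 < 34359738368? YES
  n = 61: C(61, 9) = 17341763505; 17341763505 < 34359738368? YES
  n = 62: C(62, 9) = 20286591270; 20286591270 < 34359738368? YES
  n = 63: C(63, 9) = 23667689815; 23667689815 < 34359738368? YES
  n = 64: C(64, 9) = 27540584512; 27540584512 < 34359738368? YES
  n = 65: C(65, 9) = 31966749880; 31966749880 < 34359738368? YES
  n = 66: C(66, 9) = 37014131440; 37014131440 < 34359738368? NO
  n = 67: C(67, 9) = 42757703560; 42757703560 < 34359738368? NO
  n = 68: C(68, 9) = 49280065120; 49280065120 < 34359738368? NO
The largest n with C(n, 9) < 34359738368 is n = 65 (where E[X] = 3995843735/4294967296 ≈ 0.93035). Hence R(9, 9) > 65, i.e. R(9, 9) ≥ 66.

Largest n = 65; hence R(9, 9) > 65.


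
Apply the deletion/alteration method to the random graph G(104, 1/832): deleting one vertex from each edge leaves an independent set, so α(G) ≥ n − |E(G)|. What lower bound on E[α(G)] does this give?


E[|E(G)|] = C(104, 2)·p = 5356 · (1/832) = 103/16.
E[α(G)] ≥ n − E[|E(G)|] = 104 − 103/16 = 1561/16.
Numerically: ≈ 97.562500.
(This is only a lower bound; the true E[α(G)] may be larger.)

E[α(G)] ≥ 1561/16 ≈ 97.562500.


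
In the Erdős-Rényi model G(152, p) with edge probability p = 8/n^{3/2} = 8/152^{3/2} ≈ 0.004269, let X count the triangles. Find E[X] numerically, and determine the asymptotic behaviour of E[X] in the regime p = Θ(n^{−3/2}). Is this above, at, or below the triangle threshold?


Number of potential triangles: C(152, 3) = 573800.
Each occurs with probability p³ ≈ (0.004269)³ ≈ 7.779896e-08.
By linearity: E[X] = C(152, 3)·p³ ≈ 573800 · 7.779896e-08 ≈ 0.0446.
Since α = 3/2 > 1, p = c/n^{3/2} = o(1/n) is below the triangle threshold p ~ 1/n. Asymptotically E[X] ~ (c³/6)·n^{3(1−α)} = (8³/6)·n^{-1.5} → 0, so by Markov's inequality G has no triangles w.h.p.

E[X] ≈ 0.0446; in regime p = Θ(1/n^{3/2}) E[X] tends to 0 (below the triangle threshold p ~ 1/n).


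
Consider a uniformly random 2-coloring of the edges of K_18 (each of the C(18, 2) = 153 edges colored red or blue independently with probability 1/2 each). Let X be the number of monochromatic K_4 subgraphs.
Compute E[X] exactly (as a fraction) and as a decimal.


Let X = Σ_S X_S over the C(18, 4) = 3060 subsets S of size 4, where X_S = 1 if the K_4 on S is monochromatic.
For a fixed S, the K_4 on S has C(4, 2) = 6 edges. P[all 6 edges red] = (1/2)^6, and likewise for blue, so P[monochromatic] = 2·(1/2)^6 = 2^{1 − 6} = 1/32.
By linearity of expectation: E[X] = C(18, 4) · 2^{1 − 6} = 3060 · 1/32 = 765/8.
Numerically: E[X] ≈ 95.625.

E[X] = C(18,4)·2^(1−C(4,2)) = 765/8 ≈ 95.625.


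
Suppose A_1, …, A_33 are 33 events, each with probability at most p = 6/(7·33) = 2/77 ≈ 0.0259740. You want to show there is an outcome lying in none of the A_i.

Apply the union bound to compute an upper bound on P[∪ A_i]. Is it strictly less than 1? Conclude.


Union bound: P[∪_{i=1}^{33} A_i] ≤ Σ_i P[A_i] ≤ 33·p = 33·(2/77) = 6/7.
Numerically: 6/7 ≈ 0.8571429.
Is 6/7 < 1? YES.
Since P[∪ A_i] ≤ 6/7 < 1, the complement has P[∩ A_i^c] ≥ 1 − 6/7 = 1/7 > 0, so some outcome avoids every A_i.

33·p = 6/7 ≈ 0.8571429; existence CERTIFIED by the union bound.


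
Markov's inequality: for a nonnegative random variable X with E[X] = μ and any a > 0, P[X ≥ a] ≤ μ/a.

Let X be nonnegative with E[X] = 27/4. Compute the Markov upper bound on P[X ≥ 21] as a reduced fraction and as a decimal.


μ = E[X] = 27/4, a = 21.
Markov: P[X ≥ 21] ≤ μ/a = (27/4)/21 = 9/28.
Numerically: ≈ 0.321.
(Since a = 21 > μ = 6.750, the bound 9/28 is < 1 and informative.)

P[X ≥ 21] ≤ 9/28 ≈ 0.321.


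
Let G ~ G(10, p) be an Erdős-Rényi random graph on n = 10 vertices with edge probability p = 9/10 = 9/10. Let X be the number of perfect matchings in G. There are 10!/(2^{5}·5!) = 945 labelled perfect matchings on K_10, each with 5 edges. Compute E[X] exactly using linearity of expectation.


K_10 has 10!/(2^{5}·5!) = 945 labelled perfect matchings.
For each such perfect matching H, let X_H = 1 if all 5 edges of H are present in G. Then P[X_H = 1] = p^{5} = (9/10)^{5} = 59049/100000.
By linearity of expectation: E[X] = Σ_H E[X_H] = 945 · p^{5} = 945 · 59049/100000 = 11160261/20000.
Numerically: E[X] ≈ 558.

E[X] = 945 · (9/10)^{5} = 11160261/20000 ≈ 558.


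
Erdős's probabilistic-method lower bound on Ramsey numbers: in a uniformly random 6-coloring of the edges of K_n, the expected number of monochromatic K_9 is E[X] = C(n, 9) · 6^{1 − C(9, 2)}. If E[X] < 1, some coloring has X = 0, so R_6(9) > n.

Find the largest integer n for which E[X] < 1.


We need C(n, 9) · 6^{1 − 36} < 1, i.e. C(n, 9) < 6^{36 − 1} = 1719070799748422591028658176.
Check values of n near the boundary:
  n = 4406: C(4406, 9) = 1710356485221788389505285700; 1710356485221788389505285700 < 1719070799748422591028658176? YES
  n = 4407: C(4407, 9) = 1713856532599459170657070050; 1713856532599459170657070050 < 1719070799748422591028658176? YES
  n = 4408: C(4408, 9) = 1717362945146264156457459600; 1717362945146264156457459600 < 1719070799748422591028658176? YES
  n = 4409: C(4409, 9) = 1720875732988608787686577131; 1720875732988608787686577131 < 1719070799748422591028658176? NO
  n = 4410: C(4410, 9) = 1724394906266704102180823710; 1724394906266704102180823710 < 1719070799748422591028658176? NO
The largest n with C(n, 9) < 1719070799748422591028658176 is n = 4408 (where E[X] = 35778394690547169926197075/35813974994758803979763712 ≈ 0.99901). Hence R_6(9) > 4408, i.e. R_6(9) ≥ 4409.

Largest n = 4408; hence R_6(9) > 4408.


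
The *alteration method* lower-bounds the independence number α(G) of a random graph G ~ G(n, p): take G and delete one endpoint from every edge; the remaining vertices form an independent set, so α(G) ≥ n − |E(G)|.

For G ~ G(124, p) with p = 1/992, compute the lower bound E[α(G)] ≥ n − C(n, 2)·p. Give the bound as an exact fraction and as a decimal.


E[|E(G)|] = C(124, 2)·p = 7626 · (1/992) = 123/16.
E[α(G)] ≥ n − E[|E(G)|] = 124 − 123/16 = 1861/16.
Numerically: ≈ 116.3125.
(This is only a lower bound; the true E[α(G)] may be larger.)

E[α(G)] ≥ 1861/16 ≈ 116.3125.


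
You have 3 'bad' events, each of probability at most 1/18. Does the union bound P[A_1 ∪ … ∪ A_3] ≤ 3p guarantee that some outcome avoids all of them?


Union bound: P[∪_{i=1}^{3} A_i] ≤ Σ_i P[A_i] ≤ 3·p = 3·(1/18) = 1/6.
Numerically: 1/6 ≈ 0.166667.
Is 1/6 < 1? YES.
Since P[∪ A_i] ≤ 1/6 < 1, the complement has P[∩ A_i^c] ≥ 1 − 1/6 = 5/6 > 0, so some outcome avoids every A_i.

3·p = 1/6 ≈ 0.166667; existence CERTIFIED by the union bound.


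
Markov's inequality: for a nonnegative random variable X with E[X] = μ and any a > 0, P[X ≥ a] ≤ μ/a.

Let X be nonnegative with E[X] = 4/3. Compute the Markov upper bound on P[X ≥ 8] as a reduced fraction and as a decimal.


μ = E[X] = 4/3, a = 8.
Markov: P[X ≥ 8] ≤ μ/a = (4/3)/8 = 1/6.
Numerically: ≈ 0.1667.
(Since a = 8 > μ = 1.3333, the bound 1/6 is < 1 and informative.)

P[X ≥ 8] ≤ 1/6 ≈ 0.1667.


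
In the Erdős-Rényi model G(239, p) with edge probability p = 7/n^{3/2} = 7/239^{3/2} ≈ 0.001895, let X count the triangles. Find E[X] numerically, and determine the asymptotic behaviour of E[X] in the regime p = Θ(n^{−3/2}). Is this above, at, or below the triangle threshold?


Number of potential triangles: C(239, 3) = 2246839.
Each occurs with probability p³ ≈ (0.001895)³ ≈ 6.799916e-09.
By linearity: E[X] = C(239, 3)·p³ ≈ 2246839 · 6.799916e-09 ≈ 0.0153.
Since α = 3/2 > 1, p = c/n^{3/2} = o(1/n) is below the triangle threshold p ~ 1/n. Asymptotically E[X] ~ (c³/6)·n^{3(1−α)} = (7³/6)·n^{-1.5} → 0, so by Markov's inequality G has no triangles w.h.p.

E[X] ≈ 0.0153; in regime p = Θ(1/n^{3/2}) E[X] tends to 0 (below the triangle threshold p ~ 1/n).


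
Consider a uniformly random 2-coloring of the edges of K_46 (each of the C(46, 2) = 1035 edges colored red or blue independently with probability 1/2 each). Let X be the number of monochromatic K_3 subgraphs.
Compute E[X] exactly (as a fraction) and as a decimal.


Let X = Σ_S X_S over the C(46, 3) = 15180 subsets S of size 3, where X_S = 1 if the K_3 on S is monochromatic.
For a fixed S, the K_3 on S has C(3, 2) = 3 edges. P[all 3 edges red] = (1/2)^3, and likewise for blue, so P[monochromatic] = 2·(1/2)^3 = 2^{1 − 3} = 1/4.
By linearity: E[X] = C(46, 3) · 2^{1 − 3} = 15180 · 1/4 = 3795.
Numerically: E[X] ≈ 3795.000000.

E[X] = C(46,3)·2^(1−C(3,2)) = 3795 ≈ 3795.000000.


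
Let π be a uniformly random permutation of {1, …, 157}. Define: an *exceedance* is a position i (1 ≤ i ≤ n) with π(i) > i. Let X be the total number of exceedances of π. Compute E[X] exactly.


Write X = Σ_{i=1}^{157} X_i, where X_i = 1_{π(i) > i}.
For each fixed i, π(i) is uniform over {1, …, 157} (marginal of a uniform permutation), so P[π(i) > i] = (n − i)/n. Summing: Σ_{i=1}^{157} (n − i)/n = (0 + 1 + … + 156)/157 = 157(157 − 1)/(2·157) = (157 − 1)/2.
Hence E[X] = Σ_{i=1}^{157} (157 − i)/157 = 78 ≈ 78.000.

E[X] = 78 = 78.000.


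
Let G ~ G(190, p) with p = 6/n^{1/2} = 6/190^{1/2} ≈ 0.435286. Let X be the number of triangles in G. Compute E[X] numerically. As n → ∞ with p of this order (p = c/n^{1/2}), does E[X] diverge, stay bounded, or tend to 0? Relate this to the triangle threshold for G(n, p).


Number of potential triangles: C(190, 3) = 1125180.
Each occurs with probability p³ ≈ (0.435286)³ ≈ 8.24751947e-02.
By linearity: E[X] = C(190, 3)·p³ ≈ 1125180 · 8.24751947e-02 ≈ 92799.439628.
Since α = 1/2 < 1, p = c/n^{1/2} ≫ 1/n is above the triangle threshold p ~ 1/n. Asymptotically E[X] ~ (c³/6)·n^{3(1−α)} = (6³/6)·n^{1.5} → ∞; triangles are abundant w.h.p.

E[X] ≈ 92799.439628; in regime p = Θ(1/n^{1/2}) E[X] diverges (above the triangle threshold p ~ 1/n).


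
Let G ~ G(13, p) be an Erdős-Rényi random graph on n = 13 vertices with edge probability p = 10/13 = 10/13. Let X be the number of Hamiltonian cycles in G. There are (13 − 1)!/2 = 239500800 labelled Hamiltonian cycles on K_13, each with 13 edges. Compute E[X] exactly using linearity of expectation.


K_13 has (13 − 1)!/2 = 239500800 labelled Hamiltonian cycles.
For each such Hamiltonian cycle H, let X_H = 1 if all 13 edges of H are present in G. Then P[X_H = 1] = p^{13} = (10/13)^{13} = 10000000000000/302875106592253.
By linearity of expectation: E[X] = Σ_H E[X_H] = 239500800 · p^{13} = 239500800 · 10000000000000/302875106592253 = 2395008000000000000000/302875106592253.
Numerically: E[X] ≈ 7.91e+06.

E[X] = 239500800 · (10/13)^{13} = 2395008000000000000000/302875106592253 ≈ 7.91e+06.


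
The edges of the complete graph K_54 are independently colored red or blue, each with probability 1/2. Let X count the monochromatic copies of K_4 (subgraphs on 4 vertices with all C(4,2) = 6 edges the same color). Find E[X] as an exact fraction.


Let X = Σ_S X_S over the C(54, 4) = 316251 subsets S of size 4, where X_S = 1 if the K_4 on S is monochromatic.
For a fixed S, the K_4 on S has C(4, 2) = 6 edges. P[all 6 edges red] = (1/2)^6, and likewise for blue, so P[monochromatic] = 2·(1/2)^6 = 2^{1 − 6} = 1/32.
By linearity of expectation: E[X] = C(54, 4) · 2^{1 − 6} = 316251 · 1/32 = 316251/32.
Numerically: E[X] ≈ 9882.844.

E[X] = C(54,4)·2^(1−C(4,2)) = 316251/32 ≈ 9882.844.


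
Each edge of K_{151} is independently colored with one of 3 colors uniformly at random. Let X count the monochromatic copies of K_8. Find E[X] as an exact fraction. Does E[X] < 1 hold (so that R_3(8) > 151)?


E[X] = C(151, 8) · 3^{1 − 28} = 5551321138650 · 3^{−27} = 5551321138650/7625597484987.
As a reduced fraction: E[X] = 616813459850/847288609443 ≈ 0.728.
Is E[X] < 1? YES.
Since E[X] < 1, there exists a 3-coloring of K_{151} with no monochromatic K_8; hence R_3(8) > 151.

E[X] = 616813459850/847288609443 ≈ 0.728; E[X] < 1, so R_3(8) > 151.


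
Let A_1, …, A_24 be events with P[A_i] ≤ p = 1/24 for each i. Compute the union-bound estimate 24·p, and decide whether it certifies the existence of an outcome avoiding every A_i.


Union bound: P[∪_{i=1}^{24} A_i] ≤ Σ_i P[A_i] ≤ 24·p = 24·(1/24) = 1.
Numerically: 1 ≈ 1.0000000.
Is 1 < 1? NO.
Since the bound 1 is ≥ 1, the union bound is uninformative here; it does NOT by itself certify existence.

24·p = 1 ≈ 1.0000000; existence NOT certified by the union bound.


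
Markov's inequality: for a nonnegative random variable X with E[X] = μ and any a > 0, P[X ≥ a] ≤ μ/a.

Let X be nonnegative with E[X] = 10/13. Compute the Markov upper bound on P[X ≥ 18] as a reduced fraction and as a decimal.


μ = E[X] = 10/13, a = 18.
Markov: P[X ≥ 18] ≤ μ/a = (10/13)/18 = 5/117.
Numerically: ≈ 0.043.
(Since a = 18 > μ = 0.769, the bound 5/117 is < 1 and informative.)

P[X ≥ 18] ≤ 5/117 ≈ 0.043.


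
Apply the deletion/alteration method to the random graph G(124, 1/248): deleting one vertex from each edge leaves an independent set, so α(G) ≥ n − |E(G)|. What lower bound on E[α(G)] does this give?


E[|E(G)|] = C(124, 2)·p = 7626 · (1/248) = 123/4.
E[α(G)] ≥ n − E[|E(G)|] = 124 − 123/4 = 373/4.
Numerically: ≈ 93.25000.
(This is only a lower bound; the true E[α(G)] may be larger.)

E[α(G)] ≥ 373/4 ≈ 93.25000.


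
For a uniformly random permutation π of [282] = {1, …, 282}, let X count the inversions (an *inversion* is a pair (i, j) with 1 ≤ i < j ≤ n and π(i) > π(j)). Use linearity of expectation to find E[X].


Write X = Σ X_I over the C(282, 2) = 39621 pairs i < j, with X_I the indicator of one inversion.
There are 39621 indicators.
For each fixed pair i < j, the values π(i) and π(j) are two distinct elements of {1, …, 282} in uniformly random order; by symmetry P[π(i) > π(j)] = 1/2.
By linearity: E[X] = 39621 · (1/2) = C(282, 2) · (1/2) = 39621/2 = 39621/2 ≈ 19810.50000.

E[X] = 39621/2 = 19810.50000.


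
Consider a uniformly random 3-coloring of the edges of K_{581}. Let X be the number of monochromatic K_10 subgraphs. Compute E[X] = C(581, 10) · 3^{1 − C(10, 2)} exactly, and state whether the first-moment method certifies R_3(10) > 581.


E[X] = C(581, 10) · 3^{1 − 45} = 1117316416086113363120 · 3^{−44} = 1117316416086113363120/984770902183611232881.
As a reduced fraction: E[X] = 1117316416086113363120/984770902183611232881 ≈ 1.1345953.
Is E[X] < 1? NO.
Since E[X] ≥ 1, the first-moment bound is inconclusive at n = 581; it does NOT by itself certify R_3(10) > 581.

E[X] = 1117316416086113363120/984770902183611232881 ≈ 1.1345953; E[X] ≥ 1; first-moment method inconclusive here.


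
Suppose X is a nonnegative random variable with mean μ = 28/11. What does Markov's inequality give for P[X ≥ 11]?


μ = E[X] = 28/11, a = 11.
Markov: P[X ≥ 11] ≤ μ/a = (28/11)/11 = 28/121.
Numerically: ≈ 0.2314.
(Since a = 11 > μ = 2.5455, the bound 28/121 is < 1 and informative.)

P[X ≥ 11] ≤ 28/121 ≈ 0.2314.


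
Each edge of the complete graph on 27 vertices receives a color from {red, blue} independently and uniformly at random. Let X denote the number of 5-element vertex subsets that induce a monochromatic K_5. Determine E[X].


Let X = Σ_S X_S over the C(27, 5) = 80730 subsets S of size 5, where X_S = 1 if the K_5 on S is monochromatic.
For a fixed S, the K_5 on S has C(5, 2) = 10 edges. P[all 10 edges red] = (1/2)^10, and likewise for blue, so P[monochromatic] = 2·(1/2)^10 = 2^{1 − 10} = 1/512.
Summing: E[X] = C(27, 5) · 2^{1 − 10} = 80730 · 1/512 = 40365/256.
Numerically: E[X] ≈ 157.675781.

E[X] = C(27,5)·2^(1−C(5,2)) = 40365/256 ≈ 157.675781.
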